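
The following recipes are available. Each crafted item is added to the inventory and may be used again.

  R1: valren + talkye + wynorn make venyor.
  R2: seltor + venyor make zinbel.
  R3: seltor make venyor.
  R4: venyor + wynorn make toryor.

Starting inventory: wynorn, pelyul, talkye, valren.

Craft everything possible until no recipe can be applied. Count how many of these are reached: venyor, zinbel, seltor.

1

valren + talkye + wynorn → venyor (R1).
venyor: reached.
zinbel would need seltor and venyor (R2), but seltor is never obtained.
No rule produces seltor, and it is not given.
Reached: venyor — 1 of the 3.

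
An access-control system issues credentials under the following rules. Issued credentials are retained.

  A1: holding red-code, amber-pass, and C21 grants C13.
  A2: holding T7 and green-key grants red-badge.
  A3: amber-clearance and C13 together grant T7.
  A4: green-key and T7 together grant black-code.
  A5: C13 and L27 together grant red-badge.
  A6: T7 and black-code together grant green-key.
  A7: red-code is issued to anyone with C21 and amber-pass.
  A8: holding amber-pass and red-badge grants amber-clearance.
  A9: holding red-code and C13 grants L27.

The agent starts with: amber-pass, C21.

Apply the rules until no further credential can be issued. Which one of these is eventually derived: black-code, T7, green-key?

Holding C21 and amber-pass grants red-code (A7).
Holding red-code, amber-pass, and C21 grants C13 (A1).
Holding red-code and C13 grants L27 (A9).
Holding C13 and L27 grants red-badge (A5).
Holding amber-pass and red-badge grants amber-clearance (A8).
Holding amber-clearance and C13 grants T7 (A3).
green-key would need T7 and black-code (A6), but black-code is never granted. black-code would need green-key and T7 (A4), but green-key is never granted.

T7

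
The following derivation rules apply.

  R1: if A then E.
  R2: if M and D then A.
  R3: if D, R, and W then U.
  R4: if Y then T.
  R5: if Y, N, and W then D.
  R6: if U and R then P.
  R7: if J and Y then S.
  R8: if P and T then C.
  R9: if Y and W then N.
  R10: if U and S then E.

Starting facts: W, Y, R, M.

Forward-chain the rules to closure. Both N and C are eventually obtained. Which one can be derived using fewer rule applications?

N

N: From Y and W, R9 gives N. [1 rule application]
C: From Y, R4 gives T. Y and W hold, so N follows (R9). From Y, N, and W, R5 gives D. From D, R, and W, R3 gives U. U and R hold, so P follows (R6). From P and T, R8 gives C. [6 rule applications]
N needs fewer.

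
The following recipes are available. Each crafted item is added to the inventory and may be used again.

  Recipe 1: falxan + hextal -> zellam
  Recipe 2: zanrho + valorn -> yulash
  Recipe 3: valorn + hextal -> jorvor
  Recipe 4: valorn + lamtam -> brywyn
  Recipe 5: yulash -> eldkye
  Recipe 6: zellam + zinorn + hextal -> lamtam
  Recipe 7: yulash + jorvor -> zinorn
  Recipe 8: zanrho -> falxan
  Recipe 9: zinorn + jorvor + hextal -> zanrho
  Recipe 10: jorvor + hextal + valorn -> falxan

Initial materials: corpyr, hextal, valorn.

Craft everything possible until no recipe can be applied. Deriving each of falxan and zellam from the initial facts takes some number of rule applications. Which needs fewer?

falxan: valorn + hextal -> jorvor (Recipe 3). jorvor + hextal + valorn -> falxan (Recipe 10). [2 rule applications]
zellam: Using Recipe 3, valorn and hextal make jorvor. jorvor + hextal + valorn -> falxan (Recipe 10). Using Recipe 1, falxan and hextal make zellam. [3 rule applications]
falxan needs fewer.

falxan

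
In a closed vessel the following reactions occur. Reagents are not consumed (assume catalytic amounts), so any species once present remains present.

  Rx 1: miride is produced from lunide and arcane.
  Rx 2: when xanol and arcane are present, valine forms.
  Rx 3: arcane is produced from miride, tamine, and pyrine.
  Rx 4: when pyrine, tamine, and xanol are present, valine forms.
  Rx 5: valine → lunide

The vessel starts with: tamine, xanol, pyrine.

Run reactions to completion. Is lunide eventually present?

Yes

pyrine, tamine, and xanol present → valine forms (Rx 4).
valine present → lunide forms (Rx 5).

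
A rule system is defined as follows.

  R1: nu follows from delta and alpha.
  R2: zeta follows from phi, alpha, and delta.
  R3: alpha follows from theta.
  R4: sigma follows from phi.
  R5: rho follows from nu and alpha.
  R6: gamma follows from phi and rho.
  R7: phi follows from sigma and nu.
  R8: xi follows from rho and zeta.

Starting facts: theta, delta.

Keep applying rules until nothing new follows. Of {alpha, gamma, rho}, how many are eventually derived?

2

From theta, R3 gives alpha.
delta and alpha hold, so nu follows (R1).
nu and alpha hold, so rho follows (R5).
alpha: reached.
gamma would need phi and rho (R6), but phi is never established.
rho: reached.
Reached: alpha and rho — 2 of the 3.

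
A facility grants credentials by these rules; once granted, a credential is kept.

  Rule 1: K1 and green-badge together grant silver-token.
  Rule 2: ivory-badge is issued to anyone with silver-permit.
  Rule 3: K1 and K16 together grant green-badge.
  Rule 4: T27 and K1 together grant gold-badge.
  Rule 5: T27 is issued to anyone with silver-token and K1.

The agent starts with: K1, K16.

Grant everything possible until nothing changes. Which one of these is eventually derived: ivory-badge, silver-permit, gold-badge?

gold-badge

Holding K1 and K16 grants green-badge (Rule 3).
Holding K1 and green-badge grants silver-token (Rule 1).
Holding silver-token and K1 grants T27 (Rule 5).
Holding T27 and K1 grants gold-badge (Rule 4).
ivory-badge would need silver-permit (Rule 2), but silver-permit is never granted. No rule produces silver-permit, and it is not given.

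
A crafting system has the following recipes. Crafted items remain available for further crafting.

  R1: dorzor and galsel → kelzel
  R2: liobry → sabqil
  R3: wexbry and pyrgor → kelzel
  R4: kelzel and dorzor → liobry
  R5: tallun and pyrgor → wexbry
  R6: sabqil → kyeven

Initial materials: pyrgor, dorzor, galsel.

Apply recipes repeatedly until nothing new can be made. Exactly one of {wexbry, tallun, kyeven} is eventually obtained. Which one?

Using R1, dorzor and galsel make kelzel.
kelzel and dorzor → liobry (R4).
liobry → sabqil (R2).
Using R6, sabqil makes kyeven.
No rule produces tallun, and it is not given. wexbry would need tallun and pyrgor (R5), but tallun is never obtained.

kyeven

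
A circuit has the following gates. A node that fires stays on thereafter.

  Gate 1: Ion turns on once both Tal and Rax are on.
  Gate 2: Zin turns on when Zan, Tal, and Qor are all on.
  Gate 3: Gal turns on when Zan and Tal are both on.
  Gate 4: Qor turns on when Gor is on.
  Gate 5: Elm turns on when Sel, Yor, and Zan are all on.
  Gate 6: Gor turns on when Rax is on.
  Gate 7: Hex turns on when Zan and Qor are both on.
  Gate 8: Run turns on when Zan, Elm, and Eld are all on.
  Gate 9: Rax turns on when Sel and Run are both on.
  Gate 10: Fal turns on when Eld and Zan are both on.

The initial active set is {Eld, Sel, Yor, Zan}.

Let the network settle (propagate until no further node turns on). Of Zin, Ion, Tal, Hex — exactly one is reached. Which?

Gate 5: Sel, Yor, and Zan on → Elm on.
Gate 8: Zan, Elm, and Eld on → Run on.
Gate 9: Sel and Run on → Rax on.
Rax is on, so Gor turns on (Gate 6).
Gor is on, so Qor turns on (Gate 4).
Gate 7: Zan and Qor on → Hex on.
Zin would need Zan, Tal, and Qor (Gate 2), but Tal never turns on. No rule produces Tal, and it is not given. Ion would need Tal and Rax (Gate 1), but Tal never turns on.

Hex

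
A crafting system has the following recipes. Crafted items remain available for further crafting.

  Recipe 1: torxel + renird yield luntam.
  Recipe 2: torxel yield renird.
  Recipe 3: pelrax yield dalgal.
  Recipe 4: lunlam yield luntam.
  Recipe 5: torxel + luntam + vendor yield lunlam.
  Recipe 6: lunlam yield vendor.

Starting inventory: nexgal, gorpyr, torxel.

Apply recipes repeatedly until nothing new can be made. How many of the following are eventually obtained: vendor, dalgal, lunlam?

0

vendor would need lunlam (Recipe 6), but lunlam is never obtained.
dalgal would need pelrax (Recipe 3), but pelrax is never obtained.
lunlam would need torxel, luntam, and vendor (Recipe 5), but vendor is never obtained.
None of the 3 are reached.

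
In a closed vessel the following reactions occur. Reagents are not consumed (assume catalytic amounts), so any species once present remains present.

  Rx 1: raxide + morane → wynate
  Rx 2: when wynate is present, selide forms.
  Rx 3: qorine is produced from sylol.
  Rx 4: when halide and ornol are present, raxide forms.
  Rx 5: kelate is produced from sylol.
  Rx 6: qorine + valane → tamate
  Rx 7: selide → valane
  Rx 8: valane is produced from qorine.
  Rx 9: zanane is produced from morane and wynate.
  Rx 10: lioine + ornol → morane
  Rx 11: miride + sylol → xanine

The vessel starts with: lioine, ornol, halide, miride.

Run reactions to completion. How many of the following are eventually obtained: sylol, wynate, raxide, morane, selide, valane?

lioine and ornol present → morane forms (Rx 10).
halide and ornol present → raxide forms (Rx 4).
raxide and morane present → wynate forms (Rx 1).
wynate present → selide forms (Rx 2).
selide present → valane forms (Rx 7).
No rule produces sylol, and it is not given.
wynate: reached.
raxide: reached.
morane: reached.
selide: reached.
valane: reached.
Reached: wynate, raxide, morane, selide, and valane — 5 of the 6.

5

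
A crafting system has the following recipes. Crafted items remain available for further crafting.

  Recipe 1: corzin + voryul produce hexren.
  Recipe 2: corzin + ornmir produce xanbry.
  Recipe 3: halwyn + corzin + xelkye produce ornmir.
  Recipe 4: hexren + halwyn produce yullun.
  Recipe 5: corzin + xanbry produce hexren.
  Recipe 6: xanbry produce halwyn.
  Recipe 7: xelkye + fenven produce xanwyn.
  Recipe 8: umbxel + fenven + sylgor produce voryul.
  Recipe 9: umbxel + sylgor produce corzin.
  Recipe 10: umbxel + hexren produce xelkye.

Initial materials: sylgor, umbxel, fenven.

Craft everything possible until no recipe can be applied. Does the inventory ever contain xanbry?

xanbry would need corzin and ornmir (Recipe 2), but ornmir is never obtained.

No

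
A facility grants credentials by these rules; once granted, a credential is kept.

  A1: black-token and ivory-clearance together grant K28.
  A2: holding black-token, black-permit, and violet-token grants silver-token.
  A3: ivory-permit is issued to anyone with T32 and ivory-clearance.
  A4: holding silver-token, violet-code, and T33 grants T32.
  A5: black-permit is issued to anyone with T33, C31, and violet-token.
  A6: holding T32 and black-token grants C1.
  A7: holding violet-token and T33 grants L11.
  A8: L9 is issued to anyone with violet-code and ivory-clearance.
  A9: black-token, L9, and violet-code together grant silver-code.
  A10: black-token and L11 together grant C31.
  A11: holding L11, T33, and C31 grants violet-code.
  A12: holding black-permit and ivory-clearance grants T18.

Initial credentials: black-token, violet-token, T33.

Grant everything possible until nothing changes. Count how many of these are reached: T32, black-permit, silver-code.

Holding violet-token and T33 grants L11 (A7).
Holding black-token and L11 grants C31 (A10).
Holding T33, C31, and violet-token grants black-permit (A5).
Holding L11, T33, and C31 grants violet-code (A11).
Holding black-token, black-permit, and violet-token grants silver-token (A2).
Holding silver-token, violet-code, and T33 grants T32 (A4).
T32: reached.
black-permit: reached.
silver-code would need black-token, L9, and violet-code (A9), but L9 is never granted.
Reached: T32 and black-permit — 2 of the 3.

2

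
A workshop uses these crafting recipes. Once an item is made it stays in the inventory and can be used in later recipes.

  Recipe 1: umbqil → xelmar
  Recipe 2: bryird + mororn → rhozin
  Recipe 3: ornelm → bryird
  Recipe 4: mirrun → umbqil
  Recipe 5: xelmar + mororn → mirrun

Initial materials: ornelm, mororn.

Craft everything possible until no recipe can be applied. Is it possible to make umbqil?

umbqil would need mirrun (Recipe 4), but mirrun is never obtained.

No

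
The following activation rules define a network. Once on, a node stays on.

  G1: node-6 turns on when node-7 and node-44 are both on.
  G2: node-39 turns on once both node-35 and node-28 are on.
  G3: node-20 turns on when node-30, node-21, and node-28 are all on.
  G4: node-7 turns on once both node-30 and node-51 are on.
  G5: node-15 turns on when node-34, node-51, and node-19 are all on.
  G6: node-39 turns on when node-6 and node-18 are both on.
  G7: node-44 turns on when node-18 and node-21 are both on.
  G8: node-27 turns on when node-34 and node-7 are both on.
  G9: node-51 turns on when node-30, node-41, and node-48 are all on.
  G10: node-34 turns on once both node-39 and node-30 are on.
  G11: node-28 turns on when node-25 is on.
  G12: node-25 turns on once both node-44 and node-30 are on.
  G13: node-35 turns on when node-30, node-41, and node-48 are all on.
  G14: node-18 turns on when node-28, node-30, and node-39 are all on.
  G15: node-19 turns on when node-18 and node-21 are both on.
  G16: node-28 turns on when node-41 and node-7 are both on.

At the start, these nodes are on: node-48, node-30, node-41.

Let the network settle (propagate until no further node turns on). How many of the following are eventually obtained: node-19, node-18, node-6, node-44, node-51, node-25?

node-30, node-41, and node-48 are on, so node-35 turns on (G13).
node-30, node-41, and node-48 are on, so node-51 turns on (G9).
G4: node-30 and node-51 on → node-7 on.
node-41 and node-7 are on, so node-28 turns on (G16).
node-35 and node-28 are on, so node-39 turns on (G2).
G14: node-28, node-30, and node-39 on → node-18 on.
node-19 would need node-18 and node-21 (G15), but node-21 never turns on.
node-18: reached.
node-6 would need node-7 and node-44 (G1), but node-44 never turns on.
node-44 would need node-18 and node-21 (G7), but node-21 never turns on.
node-51: reached.
node-25 would need node-44 and node-30 (G12), but node-44 never turns on.
Reached: node-18 and node-51 — 2 of the 6.

2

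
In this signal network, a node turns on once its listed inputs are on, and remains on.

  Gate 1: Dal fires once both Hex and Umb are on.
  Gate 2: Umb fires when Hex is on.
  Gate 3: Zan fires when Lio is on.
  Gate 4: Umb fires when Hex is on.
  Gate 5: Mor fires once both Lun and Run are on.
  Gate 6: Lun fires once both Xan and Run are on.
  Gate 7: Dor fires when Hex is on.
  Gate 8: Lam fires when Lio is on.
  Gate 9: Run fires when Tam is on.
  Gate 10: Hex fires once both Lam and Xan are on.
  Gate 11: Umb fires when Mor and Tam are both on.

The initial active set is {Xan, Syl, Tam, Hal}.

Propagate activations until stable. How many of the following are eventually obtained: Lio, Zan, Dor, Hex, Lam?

0

No rule produces Lio, and it is not given.
Zan would need Lio (Gate 3), but Lio never turns on.
Dor would need Hex (Gate 7), but Hex never turns on.
Hex would need Lam and Xan (Gate 10), but Lam never turns on.
Lam would need Lio (Gate 8), but Lio never turns on.
None of the 5 are reached.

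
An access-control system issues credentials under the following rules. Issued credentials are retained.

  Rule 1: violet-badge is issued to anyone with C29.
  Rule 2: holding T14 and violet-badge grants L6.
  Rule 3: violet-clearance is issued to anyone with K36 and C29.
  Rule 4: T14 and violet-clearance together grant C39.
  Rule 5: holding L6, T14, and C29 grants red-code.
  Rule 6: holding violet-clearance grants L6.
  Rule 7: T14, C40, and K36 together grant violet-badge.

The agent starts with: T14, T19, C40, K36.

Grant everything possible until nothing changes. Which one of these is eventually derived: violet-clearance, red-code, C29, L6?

Holding T14, C40, and K36 grants violet-badge (Rule 7).
Holding T14 and violet-badge grants L6 (Rule 2).
No rule produces C29, and it is not given. violet-clearance would need K36 and C29 (Rule 3), but C29 is never granted. red-code would need L6, T14, and C29 (Rule 5), but C29 is never granted.

L6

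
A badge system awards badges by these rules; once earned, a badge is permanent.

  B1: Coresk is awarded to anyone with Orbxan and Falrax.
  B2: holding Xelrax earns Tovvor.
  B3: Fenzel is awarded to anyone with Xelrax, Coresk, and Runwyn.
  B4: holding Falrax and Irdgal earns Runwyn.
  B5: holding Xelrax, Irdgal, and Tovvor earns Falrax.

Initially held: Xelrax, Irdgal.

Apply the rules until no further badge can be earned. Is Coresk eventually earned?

Coresk would need Orbxan and Falrax (B1), but Orbxan is never earned.

No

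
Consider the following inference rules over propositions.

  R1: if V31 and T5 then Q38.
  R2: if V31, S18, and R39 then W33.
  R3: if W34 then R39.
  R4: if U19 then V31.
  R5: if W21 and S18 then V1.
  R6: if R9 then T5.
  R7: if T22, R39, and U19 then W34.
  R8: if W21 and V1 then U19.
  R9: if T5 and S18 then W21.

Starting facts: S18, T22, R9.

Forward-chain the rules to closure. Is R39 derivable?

No

R39 would need W34 (R3), but W34 is never established.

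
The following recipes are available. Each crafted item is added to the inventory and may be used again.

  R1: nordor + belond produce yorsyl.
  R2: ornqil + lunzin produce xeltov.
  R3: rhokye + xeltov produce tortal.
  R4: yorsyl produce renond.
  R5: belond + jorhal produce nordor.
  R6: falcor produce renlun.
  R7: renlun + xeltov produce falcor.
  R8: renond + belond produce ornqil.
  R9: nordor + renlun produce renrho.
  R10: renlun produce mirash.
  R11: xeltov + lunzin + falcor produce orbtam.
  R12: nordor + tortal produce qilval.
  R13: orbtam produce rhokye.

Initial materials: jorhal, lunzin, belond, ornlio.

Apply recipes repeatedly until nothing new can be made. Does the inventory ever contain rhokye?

No

rhokye would need orbtam (R13), but orbtam is never obtained.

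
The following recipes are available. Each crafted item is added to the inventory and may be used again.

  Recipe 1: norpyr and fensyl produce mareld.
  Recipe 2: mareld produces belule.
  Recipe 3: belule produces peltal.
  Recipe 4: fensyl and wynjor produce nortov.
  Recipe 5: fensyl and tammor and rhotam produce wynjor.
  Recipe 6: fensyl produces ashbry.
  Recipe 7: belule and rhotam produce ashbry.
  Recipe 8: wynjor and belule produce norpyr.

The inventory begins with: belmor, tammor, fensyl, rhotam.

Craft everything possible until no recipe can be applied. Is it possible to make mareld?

mareld would need norpyr and fensyl (Recipe 1), but norpyr is never obtained.

No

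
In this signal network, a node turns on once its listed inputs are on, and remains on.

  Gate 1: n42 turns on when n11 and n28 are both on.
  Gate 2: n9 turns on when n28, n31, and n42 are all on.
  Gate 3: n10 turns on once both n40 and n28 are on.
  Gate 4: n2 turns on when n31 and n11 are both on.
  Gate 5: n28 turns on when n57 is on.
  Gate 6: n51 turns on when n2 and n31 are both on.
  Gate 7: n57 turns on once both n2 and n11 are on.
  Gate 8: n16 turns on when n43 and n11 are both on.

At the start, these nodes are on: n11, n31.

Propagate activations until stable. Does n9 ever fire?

Yes

Gate 4: n31 and n11 on → n2 on.
n2 and n11 are on, so n57 turns on (Gate 7).
n57 is on, so n28 turns on (Gate 5).
Gate 1: n11 and n28 on → n42 on.
n28, n31, and n42 are on, so n9 turns on (Gate 2).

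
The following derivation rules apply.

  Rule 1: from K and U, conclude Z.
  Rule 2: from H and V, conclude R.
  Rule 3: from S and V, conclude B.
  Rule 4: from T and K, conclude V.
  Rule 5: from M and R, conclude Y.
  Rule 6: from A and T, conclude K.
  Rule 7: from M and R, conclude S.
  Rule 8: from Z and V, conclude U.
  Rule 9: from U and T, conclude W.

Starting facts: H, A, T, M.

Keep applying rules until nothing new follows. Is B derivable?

Yes

A and T hold, so K follows (Rule 6).
From T and K, Rule 4 gives V.
H and V hold, so R follows (Rule 2).
From M and R, Rule 7 gives S.
S and V hold, so B follows (Rule 3).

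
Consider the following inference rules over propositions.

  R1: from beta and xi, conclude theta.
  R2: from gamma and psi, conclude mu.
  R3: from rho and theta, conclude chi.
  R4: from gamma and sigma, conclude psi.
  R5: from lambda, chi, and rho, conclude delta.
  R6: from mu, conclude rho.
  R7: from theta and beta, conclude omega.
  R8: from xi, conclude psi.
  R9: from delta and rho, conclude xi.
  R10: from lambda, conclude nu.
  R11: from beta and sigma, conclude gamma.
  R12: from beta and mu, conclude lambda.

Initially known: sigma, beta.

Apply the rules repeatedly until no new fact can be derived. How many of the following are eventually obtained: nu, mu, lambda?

3

beta and sigma hold, so gamma follows (R11).
gamma and sigma hold, so psi follows (R4).
From gamma and psi, R2 gives mu.
From beta and mu, R12 gives lambda.
From lambda, R10 gives nu.
nu: reached.
mu: reached.
lambda: reached.
All 3 are reached.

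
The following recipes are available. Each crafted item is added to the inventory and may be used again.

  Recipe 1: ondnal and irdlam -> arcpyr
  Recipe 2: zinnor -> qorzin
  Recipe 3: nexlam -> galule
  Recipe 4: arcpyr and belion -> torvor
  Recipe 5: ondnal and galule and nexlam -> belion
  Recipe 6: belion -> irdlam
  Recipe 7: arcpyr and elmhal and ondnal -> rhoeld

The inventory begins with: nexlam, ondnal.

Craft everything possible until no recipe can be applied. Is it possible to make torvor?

Yes

Using Recipe 3, nexlam makes galule.
Using Recipe 5, ondnal, galule, and nexlam make belion.
belion -> irdlam (Recipe 6).
Using Recipe 1, ondnal and irdlam make arcpyr.
arcpyr and belion -> torvor (Recipe 4).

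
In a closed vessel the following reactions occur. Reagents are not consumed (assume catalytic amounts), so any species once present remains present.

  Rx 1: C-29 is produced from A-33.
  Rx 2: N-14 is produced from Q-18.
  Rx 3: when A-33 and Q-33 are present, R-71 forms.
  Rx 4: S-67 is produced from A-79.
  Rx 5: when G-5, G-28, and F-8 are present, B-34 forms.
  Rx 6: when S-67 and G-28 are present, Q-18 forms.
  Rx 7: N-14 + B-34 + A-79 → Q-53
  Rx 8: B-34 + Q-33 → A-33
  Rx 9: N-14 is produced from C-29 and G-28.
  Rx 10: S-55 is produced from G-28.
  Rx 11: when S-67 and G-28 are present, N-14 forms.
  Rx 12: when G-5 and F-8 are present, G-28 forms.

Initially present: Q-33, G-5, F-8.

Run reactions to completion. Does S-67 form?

S-67 would need A-79 (Rx 4), but A-79 never forms.

No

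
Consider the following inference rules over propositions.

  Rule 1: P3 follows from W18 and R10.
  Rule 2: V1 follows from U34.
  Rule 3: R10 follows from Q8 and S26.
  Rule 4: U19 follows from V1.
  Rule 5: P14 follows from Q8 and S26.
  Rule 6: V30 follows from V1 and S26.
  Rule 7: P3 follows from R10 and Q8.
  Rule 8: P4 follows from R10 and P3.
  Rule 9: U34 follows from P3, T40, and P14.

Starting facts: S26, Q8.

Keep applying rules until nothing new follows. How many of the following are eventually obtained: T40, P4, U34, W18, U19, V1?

From Q8 and S26, Rule 3 gives R10.
R10 and Q8 hold, so P3 follows (Rule 7).
R10 and P3 hold, so P4 follows (Rule 8).
No rule produces T40, and it is not given.
P4: reached.
U34 would need P3, T40, and P14 (Rule 9), but T40 is never established.
No rule produces W18, and it is not given.
U19 would need V1 (Rule 4), but V1 is never established.
V1 would need U34 (Rule 2), but U34 is never established.
Reached: P4 — 1 of the 6.

1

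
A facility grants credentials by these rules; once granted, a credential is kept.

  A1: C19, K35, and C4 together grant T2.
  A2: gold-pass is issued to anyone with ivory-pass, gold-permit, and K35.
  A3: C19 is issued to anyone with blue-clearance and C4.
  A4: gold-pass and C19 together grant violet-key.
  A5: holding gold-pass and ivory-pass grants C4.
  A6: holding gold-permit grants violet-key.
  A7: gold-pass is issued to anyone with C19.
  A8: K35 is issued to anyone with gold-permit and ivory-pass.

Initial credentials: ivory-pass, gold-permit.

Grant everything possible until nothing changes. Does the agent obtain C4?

Yes

Holding gold-permit and ivory-pass grants K35 (A8).
Holding ivory-pass, gold-permit, and K35 grants gold-pass (A2).
Holding gold-pass and ivory-pass grants C4 (A5).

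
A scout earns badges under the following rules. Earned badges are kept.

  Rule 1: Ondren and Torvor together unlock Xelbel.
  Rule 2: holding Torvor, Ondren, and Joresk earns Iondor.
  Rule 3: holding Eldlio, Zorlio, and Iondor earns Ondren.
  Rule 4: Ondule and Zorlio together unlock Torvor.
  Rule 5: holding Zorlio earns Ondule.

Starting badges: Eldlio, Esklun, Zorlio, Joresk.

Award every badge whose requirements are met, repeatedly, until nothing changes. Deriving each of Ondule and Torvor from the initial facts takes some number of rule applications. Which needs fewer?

Ondule: With Zorlio, Ondule is earned (Rule 5). [1 rule application]
Torvor: With Zorlio, Ondule is earned (Rule 5). With Ondule and Zorlio, Torvor is earned (Rule 4). [2 rule applications]
Ondule needs fewer.

Ondule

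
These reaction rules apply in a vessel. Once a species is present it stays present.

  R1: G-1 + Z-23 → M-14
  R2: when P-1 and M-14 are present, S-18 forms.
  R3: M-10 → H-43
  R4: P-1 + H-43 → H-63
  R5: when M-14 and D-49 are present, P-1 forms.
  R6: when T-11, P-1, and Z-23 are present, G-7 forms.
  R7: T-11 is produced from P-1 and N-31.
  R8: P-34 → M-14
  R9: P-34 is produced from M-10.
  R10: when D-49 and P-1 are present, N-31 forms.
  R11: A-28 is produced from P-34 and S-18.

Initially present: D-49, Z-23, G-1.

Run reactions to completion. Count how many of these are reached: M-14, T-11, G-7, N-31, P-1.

G-1 and Z-23 present → M-14 forms (R1).
M-14 and D-49 present → P-1 forms (R5).
D-49 and P-1 present → N-31 forms (R10).
P-1 and N-31 present → T-11 forms (R7).
T-11, P-1, and Z-23 present → G-7 forms (R6).
M-14: reached.
T-11: reached.
G-7: reached.
N-31: reached.
P-1: reached.
All 5 are reached.

5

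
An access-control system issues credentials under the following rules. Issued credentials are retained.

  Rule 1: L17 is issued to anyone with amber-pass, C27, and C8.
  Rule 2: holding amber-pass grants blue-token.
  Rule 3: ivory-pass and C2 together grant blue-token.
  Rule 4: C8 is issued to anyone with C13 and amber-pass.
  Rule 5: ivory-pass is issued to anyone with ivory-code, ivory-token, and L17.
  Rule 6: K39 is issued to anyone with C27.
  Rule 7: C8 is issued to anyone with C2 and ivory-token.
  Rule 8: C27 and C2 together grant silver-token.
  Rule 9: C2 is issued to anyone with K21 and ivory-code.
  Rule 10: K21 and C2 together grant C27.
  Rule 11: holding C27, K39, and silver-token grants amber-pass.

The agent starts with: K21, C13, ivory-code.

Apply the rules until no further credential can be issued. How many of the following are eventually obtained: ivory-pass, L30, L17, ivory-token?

Holding K21 and ivory-code grants C2 (Rule 9).
Holding K21 and C2 grants C27 (Rule 10).
Holding C27 and C2 grants silver-token (Rule 8).
Holding C27 grants K39 (Rule 6).
Holding C27, K39, and silver-token grants amber-pass (Rule 11).
Holding C13 and amber-pass grants C8 (Rule 4).
Holding amber-pass, C27, and C8 grants L17 (Rule 1).
ivory-pass would need ivory-code, ivory-token, and L17 (Rule 5), but ivory-token is never granted.
No rule produces L30, and it is not given.
L17: reached.
No rule produces ivory-token, and it is not given.
Reached: L17 — 1 of the 4.

1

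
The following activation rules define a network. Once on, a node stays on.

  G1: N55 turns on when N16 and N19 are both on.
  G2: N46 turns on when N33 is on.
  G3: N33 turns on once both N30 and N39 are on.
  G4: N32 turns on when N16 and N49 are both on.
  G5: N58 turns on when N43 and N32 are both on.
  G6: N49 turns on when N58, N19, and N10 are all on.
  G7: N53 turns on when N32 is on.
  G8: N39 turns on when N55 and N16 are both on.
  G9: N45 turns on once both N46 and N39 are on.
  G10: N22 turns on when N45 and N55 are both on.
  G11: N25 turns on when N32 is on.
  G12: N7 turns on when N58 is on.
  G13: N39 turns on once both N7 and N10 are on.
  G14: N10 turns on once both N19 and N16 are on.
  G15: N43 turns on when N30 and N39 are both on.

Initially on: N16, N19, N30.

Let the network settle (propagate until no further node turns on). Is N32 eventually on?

N32 would need N16 and N49 (G4), but N49 never turns on.

No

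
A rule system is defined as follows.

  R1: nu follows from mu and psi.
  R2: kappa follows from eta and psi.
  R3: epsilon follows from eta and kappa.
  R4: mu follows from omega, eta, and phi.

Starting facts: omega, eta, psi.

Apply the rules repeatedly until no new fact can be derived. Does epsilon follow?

eta and psi hold, so kappa follows (R2).
eta and kappa hold, so epsilon follows (R3).

Yes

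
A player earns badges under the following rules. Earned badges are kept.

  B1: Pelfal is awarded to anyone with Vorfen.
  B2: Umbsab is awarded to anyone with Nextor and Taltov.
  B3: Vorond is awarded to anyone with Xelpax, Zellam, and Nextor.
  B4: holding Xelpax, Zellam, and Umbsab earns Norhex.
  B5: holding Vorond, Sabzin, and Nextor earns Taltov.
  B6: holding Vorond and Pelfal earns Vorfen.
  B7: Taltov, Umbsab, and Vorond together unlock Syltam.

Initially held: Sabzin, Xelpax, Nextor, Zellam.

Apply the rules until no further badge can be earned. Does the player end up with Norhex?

With Xelpax, Zellam, and Nextor, Vorond is earned (B3).
With Vorond, Sabzin, and Nextor, Taltov is earned (B5).
With Nextor and Taltov, Umbsab is earned (B2).
With Xelpax, Zellam, and Umbsab, Norhex is earned (B4).

Yes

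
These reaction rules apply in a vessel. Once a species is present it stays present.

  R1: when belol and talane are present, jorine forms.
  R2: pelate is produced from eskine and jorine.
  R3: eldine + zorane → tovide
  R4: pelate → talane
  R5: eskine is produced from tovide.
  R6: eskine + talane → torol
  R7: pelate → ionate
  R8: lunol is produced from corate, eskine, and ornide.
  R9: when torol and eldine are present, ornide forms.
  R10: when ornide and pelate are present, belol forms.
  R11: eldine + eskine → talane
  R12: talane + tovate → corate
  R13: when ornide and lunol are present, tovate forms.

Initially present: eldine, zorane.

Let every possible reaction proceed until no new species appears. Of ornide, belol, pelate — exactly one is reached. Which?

ornide

eldine and zorane present → tovide forms (R3).
tovide present → eskine forms (R5).
eldine and eskine present → talane forms (R11).
eskine and talane present → torol forms (R6).
torol and eldine present → ornide forms (R9).
belol would need ornide and pelate (R10), but pelate never forms. pelate would need eskine and jorine (R2), but jorine never forms.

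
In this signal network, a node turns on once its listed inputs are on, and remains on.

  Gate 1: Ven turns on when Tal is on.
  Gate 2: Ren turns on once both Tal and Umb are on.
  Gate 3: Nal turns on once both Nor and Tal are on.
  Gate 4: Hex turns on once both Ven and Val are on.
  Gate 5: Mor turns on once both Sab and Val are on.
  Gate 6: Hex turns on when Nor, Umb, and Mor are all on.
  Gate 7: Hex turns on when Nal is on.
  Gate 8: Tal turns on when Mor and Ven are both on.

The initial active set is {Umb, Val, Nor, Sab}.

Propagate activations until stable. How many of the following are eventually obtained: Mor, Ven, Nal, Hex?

Sab and Val are on, so Mor turns on (Gate 5).
Gate 6: Nor, Umb, and Mor on → Hex on.
Mor: reached.
Ven would need Tal (Gate 1), but Tal never turns on.
Nal would need Nor and Tal (Gate 3), but Tal never turns on.
Hex: reached.
Reached: Mor and Hex — 2 of the 4.

2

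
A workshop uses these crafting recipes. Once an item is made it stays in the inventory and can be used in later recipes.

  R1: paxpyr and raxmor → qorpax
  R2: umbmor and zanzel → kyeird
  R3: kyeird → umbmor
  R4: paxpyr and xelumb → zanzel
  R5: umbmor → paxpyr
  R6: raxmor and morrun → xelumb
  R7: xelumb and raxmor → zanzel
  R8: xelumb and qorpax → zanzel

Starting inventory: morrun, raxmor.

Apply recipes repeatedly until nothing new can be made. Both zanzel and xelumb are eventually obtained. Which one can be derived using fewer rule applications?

xelumb

xelumb: raxmor and morrun → xelumb (R6). [1 rule application]
zanzel: raxmor and morrun → xelumb (R6). Using R7, xelumb and raxmor make zanzel. [2 rule applications]
xelumb needs fewer.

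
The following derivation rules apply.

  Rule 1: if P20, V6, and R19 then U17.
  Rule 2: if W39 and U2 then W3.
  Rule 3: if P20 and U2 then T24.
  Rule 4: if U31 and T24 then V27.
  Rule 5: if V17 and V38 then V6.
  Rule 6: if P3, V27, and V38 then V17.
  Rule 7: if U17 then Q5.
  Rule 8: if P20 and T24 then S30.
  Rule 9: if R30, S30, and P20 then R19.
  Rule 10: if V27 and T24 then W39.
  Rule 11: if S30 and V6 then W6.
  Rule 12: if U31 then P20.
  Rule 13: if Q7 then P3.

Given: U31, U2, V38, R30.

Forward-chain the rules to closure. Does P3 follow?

P3 would need Q7 (Rule 13), but Q7 is never established.

No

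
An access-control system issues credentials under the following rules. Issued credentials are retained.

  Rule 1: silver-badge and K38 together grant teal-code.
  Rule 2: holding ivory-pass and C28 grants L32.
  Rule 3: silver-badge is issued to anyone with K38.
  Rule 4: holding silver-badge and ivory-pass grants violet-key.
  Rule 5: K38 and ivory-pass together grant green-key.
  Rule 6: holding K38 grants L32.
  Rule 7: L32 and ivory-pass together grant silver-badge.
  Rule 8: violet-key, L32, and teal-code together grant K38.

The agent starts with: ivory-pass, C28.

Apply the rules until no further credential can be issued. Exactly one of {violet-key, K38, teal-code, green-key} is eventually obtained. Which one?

violet-key

Holding ivory-pass and C28 grants L32 (Rule 2).
Holding L32 and ivory-pass grants silver-badge (Rule 7).
Holding silver-badge and ivory-pass grants violet-key (Rule 4).
teal-code would need silver-badge and K38 (Rule 1), but K38 is never granted. green-key would need K38 and ivory-pass (Rule 5), but K38 is never granted. K38 would need violet-key, L32, and teal-code (Rule 8), but teal-code is never granted.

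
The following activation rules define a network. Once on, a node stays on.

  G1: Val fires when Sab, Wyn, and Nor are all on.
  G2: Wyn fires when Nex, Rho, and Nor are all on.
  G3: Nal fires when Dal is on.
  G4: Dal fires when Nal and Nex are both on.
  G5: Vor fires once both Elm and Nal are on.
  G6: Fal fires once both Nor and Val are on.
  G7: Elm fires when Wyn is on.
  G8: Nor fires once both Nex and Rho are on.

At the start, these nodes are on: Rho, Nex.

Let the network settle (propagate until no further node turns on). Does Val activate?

Val would need Sab, Wyn, and Nor (G1), but Sab never turns on.

No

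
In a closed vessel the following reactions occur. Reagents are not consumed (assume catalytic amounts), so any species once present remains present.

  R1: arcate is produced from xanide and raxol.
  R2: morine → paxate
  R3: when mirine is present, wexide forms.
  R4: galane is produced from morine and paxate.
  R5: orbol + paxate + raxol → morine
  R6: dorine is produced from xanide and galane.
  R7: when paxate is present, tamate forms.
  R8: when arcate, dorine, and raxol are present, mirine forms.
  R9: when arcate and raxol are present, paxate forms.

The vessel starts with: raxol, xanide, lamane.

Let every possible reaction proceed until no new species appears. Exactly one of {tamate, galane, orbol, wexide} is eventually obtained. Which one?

xanide and raxol present → arcate forms (R1).
arcate and raxol present → paxate forms (R9).
paxate present → tamate forms (R7).
No rule produces orbol, and it is not given. wexide would need mirine (R3), but mirine never forms. galane would need morine and paxate (R4), but morine never forms.

tamate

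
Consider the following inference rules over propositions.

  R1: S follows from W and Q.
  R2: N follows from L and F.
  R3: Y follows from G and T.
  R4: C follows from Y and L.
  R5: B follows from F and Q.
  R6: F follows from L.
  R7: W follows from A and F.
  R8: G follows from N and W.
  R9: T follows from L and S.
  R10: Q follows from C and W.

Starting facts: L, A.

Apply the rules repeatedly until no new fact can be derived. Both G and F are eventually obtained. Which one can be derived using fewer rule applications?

F: L holds, so F follows (R6). [1 rule application]
G: L holds, so F follows (R6). From L and F, R2 gives N. A and F hold, so W follows (R7). From N and W, R8 gives G. [4 rule applications]
F needs fewer.

F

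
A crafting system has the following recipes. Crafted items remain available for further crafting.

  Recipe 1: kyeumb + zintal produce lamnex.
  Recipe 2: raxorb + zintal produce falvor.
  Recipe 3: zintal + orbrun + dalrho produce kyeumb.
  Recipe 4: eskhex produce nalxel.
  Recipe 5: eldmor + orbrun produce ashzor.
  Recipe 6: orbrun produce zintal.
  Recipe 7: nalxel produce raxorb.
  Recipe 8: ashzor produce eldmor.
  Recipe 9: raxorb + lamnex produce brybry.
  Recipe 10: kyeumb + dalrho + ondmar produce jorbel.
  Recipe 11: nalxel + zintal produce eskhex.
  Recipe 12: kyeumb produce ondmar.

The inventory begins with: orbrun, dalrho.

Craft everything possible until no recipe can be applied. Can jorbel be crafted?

Yes

Using Recipe 6, orbrun makes zintal.
Using Recipe 3, zintal, orbrun, and dalrho make kyeumb.
kyeumb → ondmar (Recipe 12).
Using Recipe 10, kyeumb, dalrho, and ondmar make jorbel.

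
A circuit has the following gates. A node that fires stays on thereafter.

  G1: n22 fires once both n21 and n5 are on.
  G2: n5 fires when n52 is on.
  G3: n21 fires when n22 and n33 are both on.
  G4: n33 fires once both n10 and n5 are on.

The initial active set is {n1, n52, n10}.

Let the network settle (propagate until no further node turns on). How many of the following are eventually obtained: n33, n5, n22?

2

n52 is on, so n5 fires (G2).
G4: n10 and n5 on → n33 on.
n33: reached.
n5: reached.
n22 would need n21 and n5 (G1), but n21 never turns on.
Reached: n33 and n5 — 2 of the 3.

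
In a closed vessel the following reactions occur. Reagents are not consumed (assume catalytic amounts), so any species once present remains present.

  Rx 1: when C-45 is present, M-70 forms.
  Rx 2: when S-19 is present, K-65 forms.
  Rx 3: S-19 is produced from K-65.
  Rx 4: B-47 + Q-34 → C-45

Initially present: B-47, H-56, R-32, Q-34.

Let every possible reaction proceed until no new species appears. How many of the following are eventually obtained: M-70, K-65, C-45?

B-47 and Q-34 present → C-45 forms (Rx 4).
C-45 present → M-70 forms (Rx 1).
M-70: reached.
K-65 would need S-19 (Rx 2), but S-19 never forms.
C-45: reached.
Reached: M-70 and C-45 — 2 of the 3.

2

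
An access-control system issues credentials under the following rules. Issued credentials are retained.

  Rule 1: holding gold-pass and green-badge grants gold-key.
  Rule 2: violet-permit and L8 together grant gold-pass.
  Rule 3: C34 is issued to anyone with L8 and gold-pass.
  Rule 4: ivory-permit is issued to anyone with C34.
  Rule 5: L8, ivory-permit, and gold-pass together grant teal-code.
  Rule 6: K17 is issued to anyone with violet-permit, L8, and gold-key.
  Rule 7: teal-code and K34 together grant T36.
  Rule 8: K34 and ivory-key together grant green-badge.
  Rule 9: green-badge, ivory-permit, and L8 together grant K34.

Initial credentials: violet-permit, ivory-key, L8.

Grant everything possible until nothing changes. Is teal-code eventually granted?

Holding violet-permit and L8 grants gold-pass (Rule 2).
Holding L8 and gold-pass grants C34 (Rule 3).
Holding C34 grants ivory-permit (Rule 4).
Holding L8, ivory-permit, and gold-pass grants teal-code (Rule 5).

Yes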